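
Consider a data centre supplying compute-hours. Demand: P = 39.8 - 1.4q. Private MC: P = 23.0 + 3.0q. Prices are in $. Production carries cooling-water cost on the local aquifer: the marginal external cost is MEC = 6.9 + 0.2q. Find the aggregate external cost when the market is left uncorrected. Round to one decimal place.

Market equilibrium (private): 23.0 + 3.0q = 39.8 - 1.4q → q_m = 3.8182.
Total external cost = ∫₀^{q_m} (6.9 + 0.2q) dq = 6.9×3.8182 + ½×0.2×3.8182² = 27.8034.

$27.8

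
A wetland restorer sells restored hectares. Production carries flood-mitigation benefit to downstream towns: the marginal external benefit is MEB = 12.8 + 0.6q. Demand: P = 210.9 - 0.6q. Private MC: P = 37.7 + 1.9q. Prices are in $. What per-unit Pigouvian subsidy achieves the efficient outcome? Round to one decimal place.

subsidy = $71.5 per unit

Social marginal cost = private MC − MEB = 24.9 + 1.3q.
Set SMC = demand: 24.9 + 1.3q = 210.9 - 0.6q → q* = 97.8947.
The Pigouvian subsidy equals MEB at q*: 12.8 + 0.6×97.8947 = 71.5368.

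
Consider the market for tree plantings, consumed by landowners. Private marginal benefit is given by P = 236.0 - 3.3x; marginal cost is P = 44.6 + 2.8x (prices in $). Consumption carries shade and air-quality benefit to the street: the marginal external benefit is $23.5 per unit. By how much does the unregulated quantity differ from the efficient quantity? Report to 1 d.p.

Market equilibrium (private): 44.6 + 2.8x = 236.0 - 3.3x → x_m = 31.3770.
Social marginal benefit = demand + MEB = 259.5 - 3.3x.
Set SMB = MC: 259.5 - 3.3x = 44.6 + 2.8x → x* = 35.2295.
Gap = |31.3770 − 35.2295| = 3.8525.

3.9 units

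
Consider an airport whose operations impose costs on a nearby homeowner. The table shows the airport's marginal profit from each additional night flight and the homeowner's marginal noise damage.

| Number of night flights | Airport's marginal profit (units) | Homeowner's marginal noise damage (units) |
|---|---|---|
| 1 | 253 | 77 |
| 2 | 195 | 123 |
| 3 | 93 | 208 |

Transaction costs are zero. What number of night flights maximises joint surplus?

Bargaining reaches the level where marginal profit last exceeds marginal noise damage.
That holds through level 2 (195 ≥ 123) but not at 3 (93 < 208).

2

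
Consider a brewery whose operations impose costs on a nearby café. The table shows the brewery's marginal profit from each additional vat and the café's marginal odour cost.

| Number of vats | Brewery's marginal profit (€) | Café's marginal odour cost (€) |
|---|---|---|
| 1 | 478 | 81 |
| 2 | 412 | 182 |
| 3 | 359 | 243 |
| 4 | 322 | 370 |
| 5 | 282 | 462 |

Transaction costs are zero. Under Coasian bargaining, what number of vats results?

Bargaining reaches the level where marginal profit last exceeds marginal odour cost.
That holds through level 3 (359 ≥ 243) but not at 4 (322 < 370).

3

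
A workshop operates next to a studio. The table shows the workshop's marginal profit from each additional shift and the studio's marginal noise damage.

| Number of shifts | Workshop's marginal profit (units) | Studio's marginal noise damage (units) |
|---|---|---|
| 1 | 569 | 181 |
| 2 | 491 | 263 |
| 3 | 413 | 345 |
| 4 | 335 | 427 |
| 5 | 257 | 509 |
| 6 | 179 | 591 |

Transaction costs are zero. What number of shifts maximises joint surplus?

3

Bargaining reaches the level where marginal profit last exceeds marginal noise damage.
That holds through level 3 (413 ≥ 345) but not at 4 (335 < 427).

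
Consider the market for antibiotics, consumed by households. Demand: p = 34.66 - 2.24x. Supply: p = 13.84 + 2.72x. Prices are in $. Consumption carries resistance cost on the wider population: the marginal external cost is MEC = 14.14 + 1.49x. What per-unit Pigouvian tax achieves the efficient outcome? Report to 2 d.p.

Social marginal benefit = demand − MEC = 20.52 - 3.73x.
Set SMB = MC: 20.52 - 3.73x = 13.84 + 2.72x → x* = 1.0357.
The Pigouvian tax equals MEC at x*: 14.14 + 1.49×1.0357 = 15.6832.

tax = $15.68 per unit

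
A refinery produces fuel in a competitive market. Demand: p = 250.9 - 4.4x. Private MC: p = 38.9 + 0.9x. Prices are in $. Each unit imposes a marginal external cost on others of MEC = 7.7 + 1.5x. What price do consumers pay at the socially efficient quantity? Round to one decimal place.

Social marginal cost = private MC + MEC = 46.6 + 2.4x.
Set SMC = demand: 46.6 + 2.4x = 250.9 - 4.4x → x* = 30.0441.
Consumer price on the demand curve at x*: 250.9 − 4.4×30.0441 = 118.7060.

P = $118.7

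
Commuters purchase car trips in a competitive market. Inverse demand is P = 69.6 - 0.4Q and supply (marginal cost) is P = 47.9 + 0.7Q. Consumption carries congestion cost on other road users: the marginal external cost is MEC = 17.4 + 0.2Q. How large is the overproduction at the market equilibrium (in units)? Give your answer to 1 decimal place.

16.4 units

Market equilibrium (private): 47.9 + 0.7Q = 69.6 - 0.4Q → Q_m = 19.7273.
Social marginal benefit = demand − MEC = 52.2 - 0.6Q.
Set SMB = MC: 52.2 - 0.6Q = 47.9 + 0.7Q → Q* = 3.3077.
Gap = |19.7273 − 3.3077| = 16.4196.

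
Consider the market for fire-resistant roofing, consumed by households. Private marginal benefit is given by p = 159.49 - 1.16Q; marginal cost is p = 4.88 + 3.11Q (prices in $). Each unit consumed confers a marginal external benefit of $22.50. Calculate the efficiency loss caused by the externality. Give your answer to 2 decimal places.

DWL = $59.28

Market equilibrium (private): 4.88 + 3.11Q = 159.49 - 1.16Q → Q_m = 36.2084.
Social marginal benefit = demand + MEB = 181.99 - 1.16Q.
Set SMB = MC: 181.99 - 1.16Q = 4.88 + 3.11Q → Q* = 41.4778.
The loss is the area between SMB and MC from Q* to Q_m; with linear curves that's a triangle of height MEB(Q_m).
DWL = ½ × 5.2694 × 22.5000 = 59.2808.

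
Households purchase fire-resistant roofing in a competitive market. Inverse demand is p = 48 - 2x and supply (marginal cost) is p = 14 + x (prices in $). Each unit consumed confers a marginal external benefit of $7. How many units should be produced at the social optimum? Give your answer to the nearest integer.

x* = 14

Social marginal benefit = demand + MEB = 55 - 2x.
Set SMB = MC: 55 - 2x = 14 + x → x* = 13.6667.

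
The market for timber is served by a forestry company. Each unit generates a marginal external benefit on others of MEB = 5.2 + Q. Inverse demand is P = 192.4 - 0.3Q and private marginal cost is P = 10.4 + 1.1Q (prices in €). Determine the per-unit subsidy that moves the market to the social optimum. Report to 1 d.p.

subsidy = €473.2 per unit

Social marginal cost = private MC − MEB = 5.2 + 0.1Q.
Set SMC = demand: 5.2 + 0.1Q = 192.4 - 0.3Q → Q* = 468.0000.
The Pigouvian subsidy equals MEB at Q*: 5.2 + 1.0×468.0000 = 473.2000.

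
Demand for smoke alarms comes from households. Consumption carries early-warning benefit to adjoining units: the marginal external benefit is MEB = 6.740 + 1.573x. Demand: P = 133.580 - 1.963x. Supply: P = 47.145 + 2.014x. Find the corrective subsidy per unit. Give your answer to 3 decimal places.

Social marginal benefit = demand + MEB = 140.320 - 0.390x.
Set SMB = MC: 140.320 - 0.390x = 47.145 + 2.014x → x* = 38.7583.
The Pigouvian subsidy equals MEB at x*: 6.740 + 1.573×38.7583 = 67.7068.

subsidy = 67.707 per unit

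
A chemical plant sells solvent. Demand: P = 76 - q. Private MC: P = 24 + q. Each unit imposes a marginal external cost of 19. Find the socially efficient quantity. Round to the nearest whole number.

q* = 17

Social marginal cost = private MC + MEC = 43 + q.
Set SMC = demand: 43 + q = 76 - q → q* = 16.5000.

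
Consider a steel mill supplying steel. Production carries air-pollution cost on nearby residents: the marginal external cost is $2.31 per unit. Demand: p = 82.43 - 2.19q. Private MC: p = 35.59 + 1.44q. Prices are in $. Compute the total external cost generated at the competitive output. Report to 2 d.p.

$29.81

Market equilibrium (private): 35.59 + 1.44q = 82.43 - 2.19q → q_m = 12.9036.
Total external cost = MEC × q_m = 2.31 × 12.9036 = 29.8073.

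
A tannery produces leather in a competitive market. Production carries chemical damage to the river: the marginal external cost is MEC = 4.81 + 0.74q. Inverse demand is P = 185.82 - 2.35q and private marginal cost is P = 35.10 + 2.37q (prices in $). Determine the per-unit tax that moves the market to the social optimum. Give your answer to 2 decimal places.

Social marginal cost = private MC + MEC = 39.91 + 3.11q.
Set SMC = demand: 39.91 + 3.11q = 185.82 - 2.35q → q* = 26.7234.
The Pigouvian tax equals MEC at q*: 4.81 + 0.74×26.7234 = 24.5853.

tax = $24.59 per unit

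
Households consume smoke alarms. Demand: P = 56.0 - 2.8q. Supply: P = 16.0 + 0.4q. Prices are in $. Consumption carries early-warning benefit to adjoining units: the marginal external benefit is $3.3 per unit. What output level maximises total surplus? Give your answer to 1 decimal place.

q* = 13.5

Social marginal benefit = demand + MEB = 59.3 - 2.8q.
Set SMB = MC: 59.3 - 2.8q = 16.0 + 0.4q → q* = 13.5313.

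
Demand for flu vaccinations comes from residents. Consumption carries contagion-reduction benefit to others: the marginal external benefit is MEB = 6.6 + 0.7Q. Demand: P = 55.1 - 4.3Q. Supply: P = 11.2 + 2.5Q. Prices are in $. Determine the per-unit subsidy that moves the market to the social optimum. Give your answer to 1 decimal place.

Social marginal benefit = demand + MEB = 61.7 - 3.6Q.
Set SMB = MC: 61.7 - 3.6Q = 11.2 + 2.5Q → Q* = 8.2787.
The Pigouvian subsidy equals MEB at Q*: 6.6 + 0.7×8.2787 = 12.3951.

subsidy = $12.4 per unit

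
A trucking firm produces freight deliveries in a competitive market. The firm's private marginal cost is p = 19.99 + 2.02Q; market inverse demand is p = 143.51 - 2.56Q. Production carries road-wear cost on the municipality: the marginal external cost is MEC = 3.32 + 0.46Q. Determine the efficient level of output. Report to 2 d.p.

Social marginal cost = private MC + MEC = 23.31 + 2.48Q.
Set SMC = demand: 23.31 + 2.48Q = 143.51 - 2.56Q → Q* = 23.8492.

Q* = 23.85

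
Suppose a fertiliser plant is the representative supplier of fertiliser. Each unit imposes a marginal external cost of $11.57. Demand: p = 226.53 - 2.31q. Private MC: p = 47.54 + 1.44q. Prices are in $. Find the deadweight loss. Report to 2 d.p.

DWL = $17.85

Market equilibrium (private): 47.54 + 1.44q = 226.53 - 2.31q → q_m = 47.7307.
Social marginal cost = private MC + MEC = 59.11 + 1.44q.
Set SMC = demand: 59.11 + 1.44q = 226.53 - 2.31q → q* = 44.6453.
The welfare-loss triangle has base |q_m − q*| and height MEC(q_m) (the vertical gap between SMC and demand is zero at q* and MEC at q_m).
DWL = ½ × 3.0854 × 11.5700 = 17.8490.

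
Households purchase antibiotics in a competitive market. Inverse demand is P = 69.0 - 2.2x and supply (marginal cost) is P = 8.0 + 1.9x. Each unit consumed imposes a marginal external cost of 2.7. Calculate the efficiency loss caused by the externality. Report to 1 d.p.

Market equilibrium (private): 8.0 + 1.9x = 69.0 - 2.2x → x_m = 14.8780.
Social marginal benefit = demand − MEC = 66.3 - 2.2x.
Set SMB = MC: 66.3 - 2.2x = 8.0 + 1.9x → x* = 14.2195.
The loss is the area between SMB and MC from x* to x_m; with linear curves that's a triangle of height MEC(x_m).
DWL = ½ × 0.6585 × 2.7000 = 0.8890.

DWL = 0.9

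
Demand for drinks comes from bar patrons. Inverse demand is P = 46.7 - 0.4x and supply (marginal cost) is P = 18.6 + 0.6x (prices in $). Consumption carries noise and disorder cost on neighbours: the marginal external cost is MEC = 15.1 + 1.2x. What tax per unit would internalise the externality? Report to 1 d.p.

tax = $22.2 per unit

Social marginal benefit = demand − MEC = 31.6 - 1.6x.
Set SMB = MC: 31.6 - 1.6x = 18.6 + 0.6x → x* = 5.9091.
The Pigouvian tax equals MEC at x*: 15.1 + 1.2×5.9091 = 22.1909.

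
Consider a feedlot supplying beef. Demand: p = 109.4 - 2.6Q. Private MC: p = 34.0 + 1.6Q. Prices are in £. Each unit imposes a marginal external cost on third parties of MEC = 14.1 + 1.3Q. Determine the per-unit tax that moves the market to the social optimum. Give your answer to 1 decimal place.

tax = £28.6 per unit

Social marginal cost = private MC + MEC = 48.1 + 2.9Q.
Set SMC = demand: 48.1 + 2.9Q = 109.4 - 2.6Q → Q* = 11.1455.
The Pigouvian tax equals MEC at Q*: 14.1 + 1.3×11.1455 = 28.5892.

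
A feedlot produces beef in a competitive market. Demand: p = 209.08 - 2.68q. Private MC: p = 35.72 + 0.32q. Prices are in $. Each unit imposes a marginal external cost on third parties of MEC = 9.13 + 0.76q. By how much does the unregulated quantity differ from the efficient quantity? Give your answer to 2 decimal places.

Market equilibrium (private): 35.72 + 0.32q = 209.08 - 2.68q → q_m = 57.7867.
Social marginal cost = private MC + MEC = 44.85 + 1.08q.
Set SMC = demand: 44.85 + 1.08q = 209.08 - 2.68q → q* = 43.6782.
Gap = |57.7867 − 43.6782| = 14.1085.

14.11 units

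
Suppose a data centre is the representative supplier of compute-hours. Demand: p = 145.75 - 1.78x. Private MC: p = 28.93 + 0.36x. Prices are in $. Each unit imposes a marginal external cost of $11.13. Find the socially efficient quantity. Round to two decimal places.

Social marginal cost = private MC + MEC = 40.06 + 0.36x.
Set SMC = demand: 40.06 + 0.36x = 145.75 - 1.78x → x* = 49.3879.

x* = 49.39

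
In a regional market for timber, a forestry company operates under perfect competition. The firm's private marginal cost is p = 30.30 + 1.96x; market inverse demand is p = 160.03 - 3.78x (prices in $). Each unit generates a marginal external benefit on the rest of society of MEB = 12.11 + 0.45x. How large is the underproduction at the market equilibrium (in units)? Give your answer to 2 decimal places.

Market equilibrium (private): 30.30 + 1.96x = 160.03 - 3.78x → x_m = 22.6010.
Social marginal cost = private MC − MEB = 18.19 + 1.51x.
Set SMC = demand: 18.19 + 1.51x = 160.03 - 3.78x → x* = 26.8129.
Gap = |22.6010 − 26.8129| = 4.2119.

4.21 units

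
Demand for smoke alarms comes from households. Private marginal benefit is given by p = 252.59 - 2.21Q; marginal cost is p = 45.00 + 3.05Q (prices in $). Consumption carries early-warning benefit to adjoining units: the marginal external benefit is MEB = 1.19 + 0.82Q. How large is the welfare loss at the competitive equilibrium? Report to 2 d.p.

Market equilibrium (private): 45.00 + 3.05Q = 252.59 - 2.21Q → Q_m = 39.4658.
Social marginal benefit = demand + MEB = 253.78 - 1.39Q.
Set SMB = MC: 253.78 - 1.39Q = 45.00 + 3.05Q → Q* = 47.0225.
Between Q* and Q_m the wedge SMB − MC runs linearly from 0 to MEB(Q_m), so the loss is a triangle.
DWL = ½ × 7.5567 × 33.5519 = 126.7708.

DWL = $126.77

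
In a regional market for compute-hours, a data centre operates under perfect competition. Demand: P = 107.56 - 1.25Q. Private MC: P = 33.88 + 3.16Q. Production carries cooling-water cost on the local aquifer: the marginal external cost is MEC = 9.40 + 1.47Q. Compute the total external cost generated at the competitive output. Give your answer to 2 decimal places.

362.22

Market equilibrium (private): 33.88 + 3.16Q = 107.56 - 1.25Q → Q_m = 16.7075.
Total external cost = ∫₀^{Q_m} (9.40 + 1.47Q) dQ = 9.40×16.7075 + ½×1.47×16.7075² = 362.2188.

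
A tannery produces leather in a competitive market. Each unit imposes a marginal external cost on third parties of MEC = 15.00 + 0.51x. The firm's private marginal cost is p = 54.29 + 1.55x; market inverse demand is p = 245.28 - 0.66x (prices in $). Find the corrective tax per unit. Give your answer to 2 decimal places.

Social marginal cost = private MC + MEC = 69.29 + 2.06x.
Set SMC = demand: 69.29 + 2.06x = 245.28 - 0.66x → x* = 64.7022.
The Pigouvian tax equals MEC at x*: 15.00 + 0.51×64.7022 = 47.9981.

tax = $48.00 per unit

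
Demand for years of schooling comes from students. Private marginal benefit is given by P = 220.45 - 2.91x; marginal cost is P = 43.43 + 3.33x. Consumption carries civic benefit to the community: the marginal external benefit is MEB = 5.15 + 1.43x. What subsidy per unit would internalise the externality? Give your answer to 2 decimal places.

subsidy = 59.31 per unit

Social marginal benefit = demand + MEB = 225.60 - 1.48x.
Set SMB = MC: 225.60 - 1.48x = 43.43 + 3.33x → x* = 37.8732.
The Pigouvian subsidy equals MEB at x*: 5.15 + 1.43×37.8732 = 59.3087.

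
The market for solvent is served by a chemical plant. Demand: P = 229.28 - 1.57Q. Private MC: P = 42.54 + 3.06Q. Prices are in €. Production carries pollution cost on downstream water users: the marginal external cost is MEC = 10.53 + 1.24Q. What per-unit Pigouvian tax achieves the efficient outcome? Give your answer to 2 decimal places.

Social marginal cost = private MC + MEC = 53.07 + 4.30Q.
Set SMC = demand: 53.07 + 4.30Q = 229.28 - 1.57Q → Q* = 30.0187.
The Pigouvian tax equals MEC at Q*: 10.53 + 1.24×30.0187 = 47.7532.

tax = €47.75 per unit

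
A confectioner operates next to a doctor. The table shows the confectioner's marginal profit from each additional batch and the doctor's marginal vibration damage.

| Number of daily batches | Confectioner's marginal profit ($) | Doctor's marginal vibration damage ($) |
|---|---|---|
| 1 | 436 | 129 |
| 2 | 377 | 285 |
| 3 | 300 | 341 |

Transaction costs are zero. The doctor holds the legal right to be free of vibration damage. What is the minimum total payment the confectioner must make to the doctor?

Efficient level: marginal profit ≥ marginal vibration damage through level 2, so k* = 2.
With the doctor holding the right, the confectioner must at least compensate total damage at k*: 129 + 285 = 414.

$414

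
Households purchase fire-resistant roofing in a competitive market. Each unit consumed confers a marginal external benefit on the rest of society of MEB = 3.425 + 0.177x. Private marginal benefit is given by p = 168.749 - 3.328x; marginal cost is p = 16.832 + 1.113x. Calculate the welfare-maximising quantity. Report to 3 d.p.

Social marginal benefit = demand + MEB = 172.174 - 3.151x.
Set SMB = MC: 172.174 - 3.151x = 16.832 + 1.113x → x* = 36.4311.

x* = 36.431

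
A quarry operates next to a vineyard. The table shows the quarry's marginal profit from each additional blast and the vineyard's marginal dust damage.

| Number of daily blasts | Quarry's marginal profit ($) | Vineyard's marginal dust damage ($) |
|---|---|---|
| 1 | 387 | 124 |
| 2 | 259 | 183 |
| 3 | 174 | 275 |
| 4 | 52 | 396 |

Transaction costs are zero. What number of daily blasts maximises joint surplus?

2

Bargaining reaches the level where marginal profit last exceeds marginal dust damage.
That holds through level 2 (259 ≥ 183) but not at 3 (174 < 275).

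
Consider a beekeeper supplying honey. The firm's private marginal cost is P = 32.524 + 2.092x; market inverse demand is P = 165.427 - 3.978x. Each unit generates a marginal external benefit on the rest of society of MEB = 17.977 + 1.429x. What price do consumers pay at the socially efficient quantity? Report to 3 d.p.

P = 36.101

Social marginal cost = private MC − MEB = 14.547 + 0.663x.
Set SMC = demand: 14.547 + 0.663x = 165.427 - 3.978x → x* = 32.5102.
Consumer price on the demand curve at x*: 165.427 − 3.978×32.5102 = 36.1014.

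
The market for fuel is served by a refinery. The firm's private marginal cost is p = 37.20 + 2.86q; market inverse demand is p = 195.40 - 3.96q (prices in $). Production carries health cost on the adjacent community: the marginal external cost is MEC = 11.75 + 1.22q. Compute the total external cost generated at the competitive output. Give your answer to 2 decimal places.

$600.79

Market equilibrium (private): 37.20 + 2.86q = 195.40 - 3.96q → q_m = 23.1965.
Total external cost = ∫₀^{q_m} (11.75 + 1.22q) dq = 11.75×23.1965 + ½×1.22×23.1965² = 600.7862.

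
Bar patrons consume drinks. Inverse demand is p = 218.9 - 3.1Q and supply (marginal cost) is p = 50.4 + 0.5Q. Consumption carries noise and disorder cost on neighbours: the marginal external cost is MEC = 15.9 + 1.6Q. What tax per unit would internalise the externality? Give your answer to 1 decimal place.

Social marginal benefit = demand − MEC = 203.0 - 4.7Q.
Set SMB = MC: 203.0 - 4.7Q = 50.4 + 0.5Q → Q* = 29.3462.
The Pigouvian tax equals MEC at Q*: 15.9 + 1.6×29.3462 = 62.8539.

tax = 62.9 per unit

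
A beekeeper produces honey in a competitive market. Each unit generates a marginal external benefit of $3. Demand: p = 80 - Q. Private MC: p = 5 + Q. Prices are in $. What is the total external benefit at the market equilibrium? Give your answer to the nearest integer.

Market equilibrium (private): 5 + Q = 80 - Q → Q_m = 37.5000.
Total external benefit = MEB × Q_m = 3 × 37.5000 = 112.5000.

$113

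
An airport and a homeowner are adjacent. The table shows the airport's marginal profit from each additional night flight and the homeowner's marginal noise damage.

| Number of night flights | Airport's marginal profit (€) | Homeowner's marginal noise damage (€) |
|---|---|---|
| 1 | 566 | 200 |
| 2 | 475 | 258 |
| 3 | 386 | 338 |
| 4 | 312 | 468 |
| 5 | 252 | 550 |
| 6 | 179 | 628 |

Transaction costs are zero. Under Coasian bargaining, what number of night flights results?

3

Bargaining reaches the level where marginal profit last exceeds marginal noise damage.
That holds through level 3 (386 ≥ 338) but not at 4 (312 < 468).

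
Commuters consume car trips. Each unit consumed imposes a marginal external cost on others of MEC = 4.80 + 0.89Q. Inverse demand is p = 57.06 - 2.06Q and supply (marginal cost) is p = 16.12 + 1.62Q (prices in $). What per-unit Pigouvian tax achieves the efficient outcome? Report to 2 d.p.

tax = $11.84 per unit

Social marginal benefit = demand − MEC = 52.26 - 2.95Q.
Set SMB = MC: 52.26 - 2.95Q = 16.12 + 1.62Q → Q* = 7.9081.
The Pigouvian tax equals MEC at Q*: 4.80 + 0.89×7.9081 = 11.8382.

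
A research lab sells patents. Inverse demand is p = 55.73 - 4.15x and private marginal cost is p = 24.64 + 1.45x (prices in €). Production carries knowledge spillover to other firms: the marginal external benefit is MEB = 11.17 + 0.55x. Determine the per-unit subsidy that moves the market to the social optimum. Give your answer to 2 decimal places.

Social marginal cost = private MC − MEB = 13.47 + 0.90x.
Set SMC = demand: 13.47 + 0.90x = 55.73 - 4.15x → x* = 8.3683.
The Pigouvian subsidy equals MEB at x*: 11.17 + 0.55×8.3683 = 15.7726.

subsidy = €15.77 per unit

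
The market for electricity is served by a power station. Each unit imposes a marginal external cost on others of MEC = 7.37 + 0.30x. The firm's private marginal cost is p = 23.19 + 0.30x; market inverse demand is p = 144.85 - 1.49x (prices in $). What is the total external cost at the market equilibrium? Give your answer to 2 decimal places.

Market equilibrium (private): 23.19 + 0.30x = 144.85 - 1.49x → x_m = 67.9665.
Total external cost = ∫₀^{x_m} (7.37 + 0.30x) dx = 7.37×67.9665 + ½×0.30×67.9665² = 1193.8299.

$1193.83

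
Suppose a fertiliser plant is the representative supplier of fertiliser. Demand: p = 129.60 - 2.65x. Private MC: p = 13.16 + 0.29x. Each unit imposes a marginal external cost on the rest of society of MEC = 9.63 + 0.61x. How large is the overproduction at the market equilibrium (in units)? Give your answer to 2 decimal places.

9.52 units

Market equilibrium (private): 13.16 + 0.29x = 129.60 - 2.65x → x_m = 39.6054.
Social marginal cost = private MC + MEC = 22.79 + 0.90x.
Set SMC = demand: 22.79 + 0.90x = 129.60 - 2.65x → x* = 30.0873.
Gap = |39.6054 − 30.0873| = 9.5181.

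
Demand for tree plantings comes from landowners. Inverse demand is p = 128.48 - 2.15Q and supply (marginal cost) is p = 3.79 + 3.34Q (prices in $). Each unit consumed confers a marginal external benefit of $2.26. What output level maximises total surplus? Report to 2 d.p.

Q* = 23.12

Social marginal benefit = demand + MEB = 130.74 - 2.15Q.
Set SMB = MC: 130.74 - 2.15Q = 3.79 + 3.34Q → Q* = 23.1239.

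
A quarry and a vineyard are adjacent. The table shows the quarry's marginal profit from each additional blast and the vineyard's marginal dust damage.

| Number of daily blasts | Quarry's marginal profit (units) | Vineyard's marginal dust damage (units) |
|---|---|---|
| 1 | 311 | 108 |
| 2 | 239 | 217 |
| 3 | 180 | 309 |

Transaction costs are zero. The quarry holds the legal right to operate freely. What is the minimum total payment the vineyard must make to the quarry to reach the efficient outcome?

180

Left alone the quarry would choose level 3 (marginal profit stays positive).
Efficient level: k* = 2 (marginal profit ≥ marginal dust damage through 2).
The vineyard must at least cover the quarry's forgone profit from cutting 3→2: 180 = 180.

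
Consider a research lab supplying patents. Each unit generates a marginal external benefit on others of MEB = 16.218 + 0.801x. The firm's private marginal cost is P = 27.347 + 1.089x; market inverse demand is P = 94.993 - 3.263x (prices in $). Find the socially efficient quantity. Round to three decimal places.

Social marginal cost = private MC − MEB = 11.129 + 0.288x.
Set SMC = demand: 11.129 + 0.288x = 94.993 - 3.263x → x* = 23.6170.

x* = 23.617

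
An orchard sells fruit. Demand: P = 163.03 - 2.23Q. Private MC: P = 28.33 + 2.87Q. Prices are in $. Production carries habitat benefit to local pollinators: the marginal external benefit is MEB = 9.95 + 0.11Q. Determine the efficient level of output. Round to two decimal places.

Q* = 28.99

Social marginal cost = private MC − MEB = 18.38 + 2.76Q.
Set SMC = demand: 18.38 + 2.76Q = 163.03 - 2.23Q → Q* = 28.9880.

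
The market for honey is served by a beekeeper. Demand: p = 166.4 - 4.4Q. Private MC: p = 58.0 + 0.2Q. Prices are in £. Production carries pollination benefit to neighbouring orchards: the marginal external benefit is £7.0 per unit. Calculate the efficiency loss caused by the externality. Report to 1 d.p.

DWL = £5.3

Market equilibrium (private): 58.0 + 0.2Q = 166.4 - 4.4Q → Q_m = 23.5652.
Social marginal cost = private MC − MEB = 51.0 + 0.2Q.
Set SMC = demand: 51.0 + 0.2Q = 166.4 - 4.4Q → Q* = 25.0870.
Height of the DWL triangle at Q_m is demand(Q_m) − SMC(Q_m) = MEB(Q_m) = 7.0000.
DWL = ½ × 1.5218 × 7.0000 = 5.3263.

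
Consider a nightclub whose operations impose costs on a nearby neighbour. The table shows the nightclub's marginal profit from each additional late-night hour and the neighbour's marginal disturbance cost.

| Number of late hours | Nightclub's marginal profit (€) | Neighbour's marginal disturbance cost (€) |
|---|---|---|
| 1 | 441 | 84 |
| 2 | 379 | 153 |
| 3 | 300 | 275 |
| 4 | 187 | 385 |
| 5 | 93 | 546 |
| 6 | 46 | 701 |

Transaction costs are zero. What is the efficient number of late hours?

3

Bargaining reaches the level where marginal profit last exceeds marginal disturbance cost.
That holds through level 3 (300 ≥ 275) but not at 4 (187 < 385).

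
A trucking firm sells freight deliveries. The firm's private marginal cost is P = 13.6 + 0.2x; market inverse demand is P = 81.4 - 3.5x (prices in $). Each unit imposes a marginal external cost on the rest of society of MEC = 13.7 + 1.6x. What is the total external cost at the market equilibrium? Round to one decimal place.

$519.7

Market equilibrium (private): 13.6 + 0.2x = 81.4 - 3.5x → x_m = 18.3243.
Total external cost = ∫₀^{x_m} (13.7 + 1.6x) dx = 13.7×18.3243 + ½×1.6×18.3243² = 519.6669.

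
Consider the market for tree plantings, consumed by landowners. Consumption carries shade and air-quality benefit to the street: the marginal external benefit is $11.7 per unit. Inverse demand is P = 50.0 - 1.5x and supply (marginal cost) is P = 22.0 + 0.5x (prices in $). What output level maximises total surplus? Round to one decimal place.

Social marginal benefit = demand + MEB = 61.7 - 1.5x.
Set SMB = MC: 61.7 - 1.5x = 22.0 + 0.5x → x* = 19.8500.

x* = 19.9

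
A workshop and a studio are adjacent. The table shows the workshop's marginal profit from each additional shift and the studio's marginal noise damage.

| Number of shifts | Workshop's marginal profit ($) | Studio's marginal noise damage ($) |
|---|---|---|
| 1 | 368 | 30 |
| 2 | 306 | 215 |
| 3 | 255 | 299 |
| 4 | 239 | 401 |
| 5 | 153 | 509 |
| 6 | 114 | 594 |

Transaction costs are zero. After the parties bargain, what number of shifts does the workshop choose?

2

Bargaining reaches the level where marginal profit last exceeds marginal noise damage.
That holds through level 2 (306 ≥ 215) but not at 3 (255 < 299).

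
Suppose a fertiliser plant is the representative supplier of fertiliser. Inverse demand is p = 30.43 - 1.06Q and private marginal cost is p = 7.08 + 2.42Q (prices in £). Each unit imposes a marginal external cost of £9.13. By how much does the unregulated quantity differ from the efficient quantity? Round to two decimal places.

2.62 units

Market equilibrium (private): 7.08 + 2.42Q = 30.43 - 1.06Q → Q_m = 6.7098.
Social marginal cost = private MC + MEC = 16.21 + 2.42Q.
Set SMC = demand: 16.21 + 2.42Q = 30.43 - 1.06Q → Q* = 4.0862.
Gap = |6.7098 − 4.0862| = 2.6236.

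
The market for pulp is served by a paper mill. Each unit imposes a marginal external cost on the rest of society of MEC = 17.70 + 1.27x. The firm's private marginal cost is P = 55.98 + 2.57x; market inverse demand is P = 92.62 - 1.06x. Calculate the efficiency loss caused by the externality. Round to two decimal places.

DWL = 95.04

Market equilibrium (private): 55.98 + 2.57x = 92.62 - 1.06x → x_m = 10.0937.
Social marginal cost = private MC + MEC = 73.68 + 3.84x.
Set SMC = demand: 73.68 + 3.84x = 92.62 - 1.06x → x* = 3.8653.
Height of the DWL triangle at x_m is SMC(x_m) − demand(x_m) = MEC(x_m) = 30.5190.
DWL = ½ × 6.2284 × 30.5190 = 95.0423.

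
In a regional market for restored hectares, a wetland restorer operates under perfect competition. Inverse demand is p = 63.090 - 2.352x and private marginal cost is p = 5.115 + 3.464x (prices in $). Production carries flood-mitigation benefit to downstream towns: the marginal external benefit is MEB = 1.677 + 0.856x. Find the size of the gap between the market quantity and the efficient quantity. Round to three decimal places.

Market equilibrium (private): 5.115 + 3.464x = 63.090 - 2.352x → x_m = 9.9682.
Social marginal cost = private MC − MEB = 3.438 + 2.608x.
Set SMC = demand: 3.438 + 2.608x = 63.090 - 2.352x → x* = 12.0266.
Gap = |9.9682 − 12.0266| = 2.0584.

2.058 units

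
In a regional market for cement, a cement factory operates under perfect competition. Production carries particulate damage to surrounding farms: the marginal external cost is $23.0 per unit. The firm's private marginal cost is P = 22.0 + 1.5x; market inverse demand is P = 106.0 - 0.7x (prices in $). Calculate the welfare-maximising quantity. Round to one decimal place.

Social marginal cost = private MC + MEC = 45.0 + 1.5x.
Set SMC = demand: 45.0 + 1.5x = 106.0 - 0.7x → x* = 27.7273.

x* = 27.7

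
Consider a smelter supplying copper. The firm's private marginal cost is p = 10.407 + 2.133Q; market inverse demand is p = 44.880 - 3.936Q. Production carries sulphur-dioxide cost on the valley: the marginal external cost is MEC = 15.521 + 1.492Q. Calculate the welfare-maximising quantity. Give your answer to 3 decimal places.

Social marginal cost = private MC + MEC = 25.928 + 3.625Q.
Set SMC = demand: 25.928 + 3.625Q = 44.880 - 3.936Q → Q* = 2.5065.

Q* = 2.507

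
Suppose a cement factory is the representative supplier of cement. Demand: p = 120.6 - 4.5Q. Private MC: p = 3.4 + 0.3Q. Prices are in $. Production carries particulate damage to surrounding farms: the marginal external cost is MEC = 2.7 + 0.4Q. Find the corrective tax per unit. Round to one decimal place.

tax = $11.5 per unit

Social marginal cost = private MC + MEC = 6.1 + 0.7Q.
Set SMC = demand: 6.1 + 0.7Q = 120.6 - 4.5Q → Q* = 22.0192.
The Pigouvian tax equals MEC at Q*: 2.7 + 0.4×22.0192 = 11.5077.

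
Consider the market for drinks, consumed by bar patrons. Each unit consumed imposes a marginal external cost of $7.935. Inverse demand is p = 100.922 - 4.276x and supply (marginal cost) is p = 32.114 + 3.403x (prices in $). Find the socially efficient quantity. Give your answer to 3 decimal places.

x* = 7.927

Social marginal benefit = demand − MEC = 92.987 - 4.276x.
Set SMB = MC: 92.987 - 4.276x = 32.114 + 3.403x → x* = 7.9272.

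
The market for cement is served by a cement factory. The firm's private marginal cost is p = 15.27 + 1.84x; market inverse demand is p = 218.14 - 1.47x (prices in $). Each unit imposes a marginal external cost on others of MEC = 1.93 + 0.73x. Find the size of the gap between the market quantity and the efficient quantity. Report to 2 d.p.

11.55 units

Market equilibrium (private): 15.27 + 1.84x = 218.14 - 1.47x → x_m = 61.2900.
Social marginal cost = private MC + MEC = 17.20 + 2.57x.
Set SMC = demand: 17.20 + 2.57x = 218.14 - 1.47x → x* = 49.7376.
Gap = |61.2900 − 49.7376| = 11.5524.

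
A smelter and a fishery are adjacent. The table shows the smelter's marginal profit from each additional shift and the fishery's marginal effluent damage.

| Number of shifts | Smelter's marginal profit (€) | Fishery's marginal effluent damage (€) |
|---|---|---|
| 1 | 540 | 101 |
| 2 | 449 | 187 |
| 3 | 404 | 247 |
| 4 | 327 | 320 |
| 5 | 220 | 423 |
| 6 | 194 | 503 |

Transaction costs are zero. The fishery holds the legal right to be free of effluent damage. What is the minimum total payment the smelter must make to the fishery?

Efficient level: marginal profit ≥ marginal effluent damage through level 4, so k* = 4.
With the fishery holding the right, the smelter must at least compensate total damage at k*: 101 + 187 + 247 + 320 = 855.

€855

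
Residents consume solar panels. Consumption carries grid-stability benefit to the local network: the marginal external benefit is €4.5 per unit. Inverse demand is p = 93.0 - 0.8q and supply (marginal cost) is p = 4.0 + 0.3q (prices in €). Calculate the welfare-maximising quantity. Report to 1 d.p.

Social marginal benefit = demand + MEB = 97.5 - 0.8q.
Set SMB = MC: 97.5 - 0.8q = 4.0 + 0.3q → q* = 85.0000.

q* = 85.0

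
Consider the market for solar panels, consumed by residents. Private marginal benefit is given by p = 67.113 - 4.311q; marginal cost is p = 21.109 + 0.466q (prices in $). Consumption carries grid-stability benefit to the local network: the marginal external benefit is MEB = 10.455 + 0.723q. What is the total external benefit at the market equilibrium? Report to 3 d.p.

$134.211

Market equilibrium (private): 21.109 + 0.466q = 67.113 - 4.311q → q_m = 9.6303.
Total external benefit = ∫₀^{q_m} (10.455 + 0.723q) dq = 10.455×9.6303 + ½×0.723×9.6303² = 134.2113.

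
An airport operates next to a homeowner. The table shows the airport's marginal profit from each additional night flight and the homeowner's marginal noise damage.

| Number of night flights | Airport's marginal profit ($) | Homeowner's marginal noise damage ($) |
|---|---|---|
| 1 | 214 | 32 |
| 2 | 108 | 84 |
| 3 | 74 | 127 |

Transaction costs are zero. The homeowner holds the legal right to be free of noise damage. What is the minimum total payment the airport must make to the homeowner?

Efficient level: marginal profit ≥ marginal noise damage through level 2, so k* = 2.
With the homeowner holding the right, the airport must at least compensate total damage at k*: 32 + 84 = 116.

$116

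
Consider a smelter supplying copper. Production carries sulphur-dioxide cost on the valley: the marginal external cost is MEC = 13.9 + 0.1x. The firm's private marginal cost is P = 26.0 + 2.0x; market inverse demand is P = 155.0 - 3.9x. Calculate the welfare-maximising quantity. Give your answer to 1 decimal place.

Social marginal cost = private MC + MEC = 39.9 + 2.1x.
Set SMC = demand: 39.9 + 2.1x = 155.0 - 3.9x → x* = 19.1833.

x* = 19.2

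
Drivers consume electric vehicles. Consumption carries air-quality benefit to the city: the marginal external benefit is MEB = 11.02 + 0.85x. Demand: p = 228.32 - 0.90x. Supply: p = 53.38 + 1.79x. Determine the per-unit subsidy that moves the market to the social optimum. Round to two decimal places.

Social marginal benefit = demand + MEB = 239.34 - 0.05x.
Set SMB = MC: 239.34 - 0.05x = 53.38 + 1.79x → x* = 101.0652.
The Pigouvian subsidy equals MEB at x*: 11.02 + 0.85×101.0652 = 96.9254.

subsidy = 96.93 per unit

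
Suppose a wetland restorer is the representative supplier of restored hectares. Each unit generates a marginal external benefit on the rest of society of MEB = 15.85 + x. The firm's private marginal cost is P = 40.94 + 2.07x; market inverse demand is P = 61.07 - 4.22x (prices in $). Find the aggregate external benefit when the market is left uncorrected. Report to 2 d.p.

$55.85

Market equilibrium (private): 40.94 + 2.07x = 61.07 - 4.22x → x_m = 3.2003.
Total external benefit = ∫₀^{x_m} (15.85 + 1.00x) dx = 15.85×3.2003 + ½×1.00×3.2003² = 55.8457.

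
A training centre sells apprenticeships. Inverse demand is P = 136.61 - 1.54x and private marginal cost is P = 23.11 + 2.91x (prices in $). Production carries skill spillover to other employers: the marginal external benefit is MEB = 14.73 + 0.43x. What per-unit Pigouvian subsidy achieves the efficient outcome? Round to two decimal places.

subsidy = $28.45 per unit

Social marginal cost = private MC − MEB = 8.38 + 2.48x.
Set SMC = demand: 8.38 + 2.48x = 136.61 - 1.54x → x* = 31.8980.
The Pigouvian subsidy equals MEB at x*: 14.73 + 0.43×31.8980 = 28.4461.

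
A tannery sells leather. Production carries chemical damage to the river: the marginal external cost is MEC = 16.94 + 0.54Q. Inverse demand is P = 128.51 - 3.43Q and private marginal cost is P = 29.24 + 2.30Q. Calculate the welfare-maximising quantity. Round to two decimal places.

Social marginal cost = private MC + MEC = 46.18 + 2.84Q.
Set SMC = demand: 46.18 + 2.84Q = 128.51 - 3.43Q → Q* = 13.1308.

Q* = 13.13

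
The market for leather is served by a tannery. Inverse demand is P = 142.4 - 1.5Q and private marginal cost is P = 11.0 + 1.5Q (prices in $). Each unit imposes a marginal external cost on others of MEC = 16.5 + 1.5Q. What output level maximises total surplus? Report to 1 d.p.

Q* = 25.5

Social marginal cost = private MC + MEC = 27.5 + 3.0Q.
Set SMC = demand: 27.5 + 3.0Q = 142.4 - 1.5Q → Q* = 25.5333.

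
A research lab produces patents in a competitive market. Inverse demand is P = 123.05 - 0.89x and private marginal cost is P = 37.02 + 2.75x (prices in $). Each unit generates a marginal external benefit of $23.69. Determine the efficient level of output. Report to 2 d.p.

x* = 30.14

Social marginal cost = private MC − MEB = 13.33 + 2.75x.
Set SMC = demand: 13.33 + 2.75x = 123.05 - 0.89x → x* = 30.1429.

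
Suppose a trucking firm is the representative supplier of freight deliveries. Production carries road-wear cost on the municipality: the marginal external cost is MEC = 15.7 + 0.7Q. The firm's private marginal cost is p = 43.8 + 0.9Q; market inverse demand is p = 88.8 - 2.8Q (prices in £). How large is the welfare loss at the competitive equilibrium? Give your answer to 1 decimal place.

DWL = £66.6

Market equilibrium (private): 43.8 + 0.9Q = 88.8 - 2.8Q → Q_m = 12.1622.
Social marginal cost = private MC + MEC = 59.5 + 1.6Q.
Set SMC = demand: 59.5 + 1.6Q = 88.8 - 2.8Q → Q* = 6.6591.
The welfare-loss triangle has base |Q_m − Q*| and height MEC(Q_m) (the vertical gap between SMC and demand is zero at Q* and MEC at Q_m).
DWL = ½ × 5.5031 × 24.2135 = 66.6247.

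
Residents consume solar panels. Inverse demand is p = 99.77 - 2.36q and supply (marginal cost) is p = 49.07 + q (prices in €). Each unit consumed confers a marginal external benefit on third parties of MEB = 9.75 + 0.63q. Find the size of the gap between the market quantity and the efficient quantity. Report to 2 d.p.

Market equilibrium (private): 49.07 + q = 99.77 - 2.36q → q_m = 15.0893.
Social marginal benefit = demand + MEB = 109.52 - 1.73q.
Set SMB = MC: 109.52 - 1.73q = 49.07 + q → q* = 22.1429.
Gap = |15.0893 − 22.1429| = 7.0536.

7.05 units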